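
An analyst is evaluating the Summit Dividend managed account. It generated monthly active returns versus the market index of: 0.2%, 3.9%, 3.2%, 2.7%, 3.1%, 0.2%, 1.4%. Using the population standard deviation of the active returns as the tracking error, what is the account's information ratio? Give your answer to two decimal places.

1.51

r̄ = (0.2 + 3.9 + 3.2 + 2.7 + 3.1 + 0.2 + 1.4) / 7 = 14.70 / 7 = 2.1000%
Population σ = √[Σ(r − r̄)² / 7] = √[13.5200 / 7] = √1.9314 = 1.3897%
IR = r̄ / tracking error = 2.1000 / 1.3897 = 1.5111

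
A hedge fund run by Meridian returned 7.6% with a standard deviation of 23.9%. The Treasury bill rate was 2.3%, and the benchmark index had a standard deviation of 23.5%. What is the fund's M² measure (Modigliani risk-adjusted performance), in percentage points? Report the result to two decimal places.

7.51

Sharpe = (Rp − Rf) / σp = (7.6% − 2.3%) / 23.9% = 0.2218
M² = Rf + Sharpe × σm = 2.3% + 0.2218 × 23.5% = 7.5123%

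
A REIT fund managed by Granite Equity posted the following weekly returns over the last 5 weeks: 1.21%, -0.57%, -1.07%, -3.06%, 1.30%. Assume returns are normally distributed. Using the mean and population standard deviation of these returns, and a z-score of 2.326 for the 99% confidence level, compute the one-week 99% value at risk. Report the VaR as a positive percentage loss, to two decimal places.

Mean return μ = -2.190 / 5 = -0.4380%
Population σ = √[Σ(r − μ)² / 5] = √[13.0283 / 5] = √2.6057 = 1.6142%
VaR = −(μ − z·σ) = −(-0.4380 − 2.326 × 1.6142) = −(-4.1926) = 4.1926%

4.19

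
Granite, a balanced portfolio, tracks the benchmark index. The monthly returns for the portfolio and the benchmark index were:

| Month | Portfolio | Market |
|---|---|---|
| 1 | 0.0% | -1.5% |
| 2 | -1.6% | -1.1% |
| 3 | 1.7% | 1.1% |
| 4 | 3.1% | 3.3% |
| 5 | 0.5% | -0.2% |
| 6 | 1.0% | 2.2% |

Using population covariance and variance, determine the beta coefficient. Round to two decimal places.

0.72

r̄p = 0.7833%,  r̄m = 0.6333%
Cov = Σ(rp − r̄p)(rm − r̄m) / 6 = 2.1639
Var(rm) = Σ(rm − r̄m)² / 6 = 3.0056
β = Cov / Var = 2.1639 / 3.0056 = 0.7200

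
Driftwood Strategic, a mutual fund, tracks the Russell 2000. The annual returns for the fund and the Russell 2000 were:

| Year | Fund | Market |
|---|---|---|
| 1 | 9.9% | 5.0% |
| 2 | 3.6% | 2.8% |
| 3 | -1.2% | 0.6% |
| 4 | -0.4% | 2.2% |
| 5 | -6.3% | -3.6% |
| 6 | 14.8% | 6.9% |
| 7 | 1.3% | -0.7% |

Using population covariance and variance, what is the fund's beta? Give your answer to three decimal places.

r̄p = 3.1000%,  r̄m = 1.8857%
Cov = Σ(rp − r̄p)(rm − r̄m) / 7 = 20.1357
Var(rm) = Σ(rm − r̄m)² / 7 = 10.6012
β = Cov / Var = 20.1357 / 10.6012 = 1.8994

1.899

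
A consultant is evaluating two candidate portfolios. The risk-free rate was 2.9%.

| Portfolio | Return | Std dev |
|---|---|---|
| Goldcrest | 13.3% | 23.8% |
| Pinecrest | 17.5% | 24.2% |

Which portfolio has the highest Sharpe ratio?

Pinecrest

Goldcrest: Sharpe ratio = (13.3% − 2.9%) / 23.8% = 0.437
Pinecrest: Sharpe ratio = (17.5% − 2.9%) / 24.2% = 0.603
Highest: Pinecrest (0.603).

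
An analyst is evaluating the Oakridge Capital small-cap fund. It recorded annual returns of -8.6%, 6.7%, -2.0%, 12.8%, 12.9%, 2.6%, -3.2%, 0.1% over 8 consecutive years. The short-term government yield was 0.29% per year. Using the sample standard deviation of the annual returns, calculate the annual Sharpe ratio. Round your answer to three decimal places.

r̄ = (-8.6 + 6.7 − 2 + 12.8 + 12.9 + 2.6 − 3.2 + 0.1) / 8 = 21.30 / 8 = 2.6625%
Σ(r − r̄)² = 413.3988; sample σ = √(413.3988/7) = 7.6849%
Sharpe = (r̄ − rf) / σ = (2.6625 − 0.29) / 7.6849 = 2.3725 / 7.6849 = 0.3087

0.309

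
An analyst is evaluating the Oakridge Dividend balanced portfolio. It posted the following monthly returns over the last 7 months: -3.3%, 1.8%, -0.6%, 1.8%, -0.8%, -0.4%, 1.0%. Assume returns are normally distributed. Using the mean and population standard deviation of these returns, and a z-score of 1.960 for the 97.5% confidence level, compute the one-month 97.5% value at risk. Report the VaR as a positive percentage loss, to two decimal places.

3.34

Mean return r̄ = -0.50 / 7 = -0.0714%
Population σ = √[Σ(r − r̄)² / 7] = √[19.4943 / 7] = √2.7849 = 1.6688%
VaR = −(r̄ − z·σ) = −(-0.0714 − 1.960 × 1.6688) = −(-3.3422) = 3.3422%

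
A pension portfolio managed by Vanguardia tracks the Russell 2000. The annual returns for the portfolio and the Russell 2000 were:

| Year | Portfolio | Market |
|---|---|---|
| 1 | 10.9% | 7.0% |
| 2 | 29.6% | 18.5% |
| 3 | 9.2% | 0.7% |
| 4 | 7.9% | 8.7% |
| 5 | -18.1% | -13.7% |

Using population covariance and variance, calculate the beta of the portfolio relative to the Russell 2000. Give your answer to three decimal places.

1.379

r̄p = 7.9000%,  r̄m = 4.2400%
Cov = Σ(rp − r̄p)(rm − r̄m) / 5 = 155.9120
Var(rm) = Σ(rm − r̄m)² / 5 = 113.0464
β = Cov / Var = 155.9120 / 113.0464 = 1.3792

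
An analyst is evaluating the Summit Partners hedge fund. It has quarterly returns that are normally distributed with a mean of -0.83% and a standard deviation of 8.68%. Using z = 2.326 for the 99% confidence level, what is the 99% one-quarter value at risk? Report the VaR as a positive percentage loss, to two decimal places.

VaR (as % loss) = −(μ − z·σ) = −(-0.83% − 2.326 × 8.68%) = −(-21.01968%) = 21.01968%

21.02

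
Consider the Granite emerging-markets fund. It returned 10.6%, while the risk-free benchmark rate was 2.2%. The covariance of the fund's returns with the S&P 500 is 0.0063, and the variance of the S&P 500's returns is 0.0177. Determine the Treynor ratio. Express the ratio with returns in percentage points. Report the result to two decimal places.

23.60

β = Cov / Var = 0.0063 / 0.0177 = 0.3559
Treynor = (Rp − Rf) / β = (10.6% − 2.2%) / 0.3559 = 8.40 / 0.3559 = 23.6021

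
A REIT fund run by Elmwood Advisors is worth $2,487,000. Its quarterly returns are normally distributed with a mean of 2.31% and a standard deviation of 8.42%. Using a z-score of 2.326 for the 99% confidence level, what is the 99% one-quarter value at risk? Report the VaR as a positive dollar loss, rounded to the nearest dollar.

Return at the 99% tail: μ − z·σ = 2.31% − 2.326 × 8.42% = 2.31 − 19.58492 = -17.27492%
VaR = −(-17.27492%) × $2,487,000 = 17.27492% × $2,487,000 = $429,627

$429,627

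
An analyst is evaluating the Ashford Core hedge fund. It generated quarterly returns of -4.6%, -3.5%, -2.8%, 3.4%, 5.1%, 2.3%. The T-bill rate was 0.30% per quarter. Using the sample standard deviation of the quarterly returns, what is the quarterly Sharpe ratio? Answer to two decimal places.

Mean return r̄ = -0.10 / 6 = -0.0167%
Σ(r − r̄)² = (-4.6 − (-0.0167))² + (-3.5 − (-0.0167))² + (-2.8 − (-0.0167))² + … = 84.1083
sample σ = √(84.1083 / 5) = √16.8217 = 4.1014%
Sharpe = (r̄ − rf) / σ = (-0.0167 − 0.3) / 4.1014 = -0.3167 / 4.1014 = -0.0772

-0.08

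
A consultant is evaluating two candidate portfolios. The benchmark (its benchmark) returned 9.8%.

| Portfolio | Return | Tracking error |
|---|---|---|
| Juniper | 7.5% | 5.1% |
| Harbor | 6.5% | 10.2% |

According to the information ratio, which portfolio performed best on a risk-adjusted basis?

Juniper: IR = (7.5% − 9.8%) / 5.1% = -0.451
Harbor: IR = (6.5% − 9.8%) / 10.2% = -0.324
Highest: Harbor (-0.324).

Harbor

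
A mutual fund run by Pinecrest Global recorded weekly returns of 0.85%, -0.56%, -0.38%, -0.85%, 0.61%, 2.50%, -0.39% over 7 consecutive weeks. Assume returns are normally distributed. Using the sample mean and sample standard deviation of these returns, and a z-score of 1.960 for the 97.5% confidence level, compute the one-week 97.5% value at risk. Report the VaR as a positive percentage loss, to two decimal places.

Mean return r̄ = 1.780 / 7 = 0.2543%
Σ(r − r̄)² = (0.85 − 0.2543)² + (-0.56 − 0.2543)² + (-0.38 − 0.2543)² + … = 8.2246
σ = √[8.2246 / 6] = 1.1708%
VaR = −(r̄ − z·σ) = −(0.2543 − 1.960 × 1.1708) = −(-2.0405) = 2.0405%

2.04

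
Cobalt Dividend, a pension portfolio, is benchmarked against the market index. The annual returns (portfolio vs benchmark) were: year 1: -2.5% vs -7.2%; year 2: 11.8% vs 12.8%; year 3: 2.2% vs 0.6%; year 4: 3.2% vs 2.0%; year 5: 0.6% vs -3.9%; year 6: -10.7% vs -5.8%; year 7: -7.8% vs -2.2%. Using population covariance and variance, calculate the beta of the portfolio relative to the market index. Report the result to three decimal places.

r̄p = -0.4571%,  r̄m = -0.5286%
Cov = Σ(rp − r̄p)(rm − r̄m) / 7 = 35.9927
Var(rm) = Σ(rm − r̄m)² / 7 = 38.8249
β = Cov / Var = 35.9927 / 38.8249 = 0.9271

0.927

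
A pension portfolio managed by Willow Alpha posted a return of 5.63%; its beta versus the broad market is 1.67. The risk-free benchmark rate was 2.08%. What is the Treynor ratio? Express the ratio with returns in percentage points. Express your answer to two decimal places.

2.13

Treynor = (Rp − Rf) / β = (5.63% − 2.08%) / 1.67 = 3.55 / 1.67 = 2.1257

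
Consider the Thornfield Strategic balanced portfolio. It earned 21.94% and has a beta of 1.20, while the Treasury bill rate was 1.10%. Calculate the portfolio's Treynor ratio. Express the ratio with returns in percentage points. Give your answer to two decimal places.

Treynor = (Rp − Rf) / β = (21.94% − 1.10%) / 1.20 = 20.84 / 1.20 = 17.3667

17.37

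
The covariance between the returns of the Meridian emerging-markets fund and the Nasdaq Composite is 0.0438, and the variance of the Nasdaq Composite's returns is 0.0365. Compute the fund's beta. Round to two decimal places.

1.20

β = Cov(Rp, Rm) / Var(Rm) = 0.0438 / 0.0365 = 1.2000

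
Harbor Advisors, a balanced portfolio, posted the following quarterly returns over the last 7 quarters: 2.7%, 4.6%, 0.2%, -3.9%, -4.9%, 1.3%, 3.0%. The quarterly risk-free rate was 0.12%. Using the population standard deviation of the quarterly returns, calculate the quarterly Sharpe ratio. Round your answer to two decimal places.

0.09

μ = (2.7 + 4.6 + 0.2 − 3.9 − 4.9 + 1.3 + 3) / 7 = 3.00 / 7 = 0.4286%
Population σ = √[Σ(r − μ)² / 7] = √[77.1143 / 7] = √11.0163 = 3.3191%
Sharpe = (μ − rf) / σ = (0.4286 − 0.12) / 3.3191 = 0.3086 / 3.3191 = 0.0930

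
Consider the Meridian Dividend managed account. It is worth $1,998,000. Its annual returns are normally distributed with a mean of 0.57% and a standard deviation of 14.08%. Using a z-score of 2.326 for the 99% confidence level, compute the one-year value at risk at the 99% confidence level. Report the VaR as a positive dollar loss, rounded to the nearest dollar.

$642,958

Return at the 99% tail: μ − z·σ = 0.57% − 2.326 × 14.08% = 0.57 − 32.75008 = -32.18008%
VaR = −(-32.18008%) × $1,998,000 = 32.18008% × $1,998,000 = $642,958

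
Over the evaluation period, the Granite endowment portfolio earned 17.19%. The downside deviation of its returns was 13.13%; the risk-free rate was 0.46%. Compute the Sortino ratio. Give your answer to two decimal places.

Sortino = (Rp − Rf) / σd = (17.19% − 0.46%) / 13.13% = 16.73% / 13.13% = 1.2742

1.27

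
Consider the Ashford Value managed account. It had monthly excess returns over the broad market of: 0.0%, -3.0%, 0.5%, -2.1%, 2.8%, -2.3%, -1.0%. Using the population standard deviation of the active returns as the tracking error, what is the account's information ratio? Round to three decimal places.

-0.393

Mean return r̄ = -5.10 / 7 = -0.7286%
Population σ = √[Σ(r − r̄)² / 7] = √[24.0743 / 7] = √3.4392 = 1.8545%
IR = r̄ / tracking error = -0.7286 / 1.8545 = -0.3929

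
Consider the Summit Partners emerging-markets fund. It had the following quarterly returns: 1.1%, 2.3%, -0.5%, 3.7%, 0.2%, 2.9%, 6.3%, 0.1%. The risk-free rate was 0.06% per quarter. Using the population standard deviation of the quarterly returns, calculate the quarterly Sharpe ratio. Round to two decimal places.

μ = (1.1 + 2.3 − 0.5 + 3.7 + 0.2 + 2.9 + 6.3 + 0.1) / 8 = 2.0125%
Population std dev = √[36.1888 / 8] = 2.1269%
Sharpe = (μ − rf) / σ = (2.0125 − 0.06) / 2.1269 = 1.9525 / 2.1269 = 0.9180

0.92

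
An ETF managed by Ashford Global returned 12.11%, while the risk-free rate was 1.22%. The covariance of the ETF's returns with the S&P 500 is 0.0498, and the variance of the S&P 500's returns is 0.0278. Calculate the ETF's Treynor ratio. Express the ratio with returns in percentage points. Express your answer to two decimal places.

6.08

β = Cov / Var = 0.0498 / 0.0278 = 1.7914
Treynor = (Rp − Rf) / β = (12.11% − 1.22%) / 1.7914 = 10.89 / 1.7914 = 6.0790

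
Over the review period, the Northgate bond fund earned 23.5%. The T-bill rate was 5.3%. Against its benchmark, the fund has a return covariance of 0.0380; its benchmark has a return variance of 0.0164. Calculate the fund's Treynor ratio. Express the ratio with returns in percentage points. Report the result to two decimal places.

β = Cov / Var = 0.0380 / 0.0164 = 2.3171
Treynor = (Rp − Rf) / β = (23.5% − 5.3%) / 2.3171 = 18.20 / 2.3171 = 7.8546

7.85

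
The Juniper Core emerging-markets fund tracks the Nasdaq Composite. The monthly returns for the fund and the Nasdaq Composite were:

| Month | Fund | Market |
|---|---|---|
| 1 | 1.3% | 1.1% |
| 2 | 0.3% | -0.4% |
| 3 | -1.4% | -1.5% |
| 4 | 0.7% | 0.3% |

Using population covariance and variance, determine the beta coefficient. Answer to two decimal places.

r̄p = 0.2250%,  r̄m = -0.1250%
Cov = Σ(rp − r̄p)(rm − r̄m) / 4 = 0.9331
Var(rm) = Σ(rm − r̄m)² / 4 = 0.9119
β = Cov / Var = 0.9331 / 0.9119 = 1.0232

1.02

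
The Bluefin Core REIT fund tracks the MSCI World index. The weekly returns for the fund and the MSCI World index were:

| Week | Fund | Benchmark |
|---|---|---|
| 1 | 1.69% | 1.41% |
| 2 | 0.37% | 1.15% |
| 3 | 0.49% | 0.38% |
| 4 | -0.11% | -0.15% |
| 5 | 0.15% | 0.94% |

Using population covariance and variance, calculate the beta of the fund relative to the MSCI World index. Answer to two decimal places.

r̄p = 0.5180%,  r̄m = 0.7460%
Cov = Σ(rp − r̄p)(rm − r̄m) / 5 = 0.2440
Var(rm) = Σ(rm − r̄m)² / 5 = 0.3157
β = Cov / Var = 0.2440 / 0.3157 = 0.7729

0.77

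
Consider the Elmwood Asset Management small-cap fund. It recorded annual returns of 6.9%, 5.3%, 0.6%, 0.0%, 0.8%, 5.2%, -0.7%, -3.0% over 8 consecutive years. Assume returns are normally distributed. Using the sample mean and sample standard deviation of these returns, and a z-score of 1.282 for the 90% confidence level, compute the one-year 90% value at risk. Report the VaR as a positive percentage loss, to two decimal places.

2.57

Mean return r̄ = 15.10 / 8 = 1.8875%
Sample σ = √[Σ(r − r̄)² / 7] = √[84.7288 / 7] = √12.1041 = 3.4791%
VaR = −(r̄ − z·σ) = −(1.8875 − 1.282 × 3.4791) = −(-2.5727) = 2.5727%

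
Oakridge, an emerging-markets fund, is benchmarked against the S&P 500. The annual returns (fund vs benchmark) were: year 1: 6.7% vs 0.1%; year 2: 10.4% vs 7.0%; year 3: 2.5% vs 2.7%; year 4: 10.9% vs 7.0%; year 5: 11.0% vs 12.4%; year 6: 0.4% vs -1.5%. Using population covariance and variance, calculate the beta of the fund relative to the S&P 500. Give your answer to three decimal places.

0.741

r̄p = 6.9833%,  r̄m = 4.6167%
Cov = Σ(rp − r̄p)(rm − r̄m) / 6 = 16.4803
Var(rm) = Σ(rm − r̄m)² / 6 = 22.2381
β = Cov / Var = 16.4803 / 22.2381 = 0.7411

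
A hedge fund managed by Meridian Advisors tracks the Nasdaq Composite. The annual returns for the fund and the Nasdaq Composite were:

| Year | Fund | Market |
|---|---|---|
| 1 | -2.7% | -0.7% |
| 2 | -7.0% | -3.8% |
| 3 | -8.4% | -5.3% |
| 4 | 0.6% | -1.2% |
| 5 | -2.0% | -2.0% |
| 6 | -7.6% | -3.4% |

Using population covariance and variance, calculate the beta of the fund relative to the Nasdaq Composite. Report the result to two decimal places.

1.85

r̄p = -4.5167%,  r̄m = -2.7333%
Cov = Σ(rp − r̄p)(rm − r̄m) / 6 = 4.6761
Var(rm) = Σ(rm − r̄m)² / 6 = 2.5322
β = Cov / Var = 4.6761 / 2.5322 = 1.8467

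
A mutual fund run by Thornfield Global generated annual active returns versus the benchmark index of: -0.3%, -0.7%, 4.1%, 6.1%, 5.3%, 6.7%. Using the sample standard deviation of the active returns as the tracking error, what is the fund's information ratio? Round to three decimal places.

1.089

r̄ = (-0.3 − 0.7 + 4.1 + 6.1 + 5.3 + 6.7) / 6 = 21.20 / 6 = 3.5333%
Σ(r − r̄)² = (-0.3 − 3.5333)² + (-0.7 − 3.5333)² + … = 52.6733
sample σ = √(52.6733 / 5) = √10.5347 = 3.2457%
IR = r̄ / tracking error = 3.5333 / 3.2457 = 1.0886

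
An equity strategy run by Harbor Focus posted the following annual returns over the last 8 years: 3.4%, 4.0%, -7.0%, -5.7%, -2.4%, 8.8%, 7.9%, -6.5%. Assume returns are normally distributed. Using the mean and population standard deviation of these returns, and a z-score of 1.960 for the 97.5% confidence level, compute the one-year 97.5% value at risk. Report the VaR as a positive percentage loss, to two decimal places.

11.61

Mean return r̄ = 2.50 / 8 = 0.3125%
Population std dev = √[296.1288 / 8] = 6.0841%
VaR = −(r̄ − z·σ) = −(0.3125 − 1.960 × 6.0841) = −(-11.6123) = 11.6123%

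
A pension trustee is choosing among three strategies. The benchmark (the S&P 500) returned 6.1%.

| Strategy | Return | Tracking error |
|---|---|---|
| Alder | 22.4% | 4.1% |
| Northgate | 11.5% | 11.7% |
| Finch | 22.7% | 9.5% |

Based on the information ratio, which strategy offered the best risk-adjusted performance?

Alder

Alder: IR = (22.4% − 6.1%) / 4.1% = 3.976
Northgate: IR = (11.5% − 6.1%) / 11.7% = 0.462
Finch: IR = (22.7% − 6.1%) / 9.5% = 1.747
Highest: Alder (3.976).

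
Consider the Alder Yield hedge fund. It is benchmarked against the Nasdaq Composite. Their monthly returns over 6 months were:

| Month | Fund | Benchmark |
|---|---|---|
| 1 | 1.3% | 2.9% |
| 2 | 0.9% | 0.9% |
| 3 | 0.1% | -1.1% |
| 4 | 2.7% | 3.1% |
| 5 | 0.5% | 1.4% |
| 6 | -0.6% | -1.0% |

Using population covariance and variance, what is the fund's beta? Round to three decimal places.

0.547

r̄p = 0.8167%,  r̄m = 1.0333%
Cov = Σ(rp − r̄p)(rm − r̄m) / 6 = 1.5128
Var(rm) = Σ(rm − r̄m)² / 6 = 2.7656
β = Cov / Var = 1.5128 / 2.7656 = 0.5470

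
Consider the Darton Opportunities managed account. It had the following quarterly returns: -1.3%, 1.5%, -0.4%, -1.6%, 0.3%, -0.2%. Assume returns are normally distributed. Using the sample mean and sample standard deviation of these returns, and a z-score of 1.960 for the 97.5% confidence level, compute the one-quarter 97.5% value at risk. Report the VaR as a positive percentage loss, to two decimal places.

2.48

r̄ = (-1.3 + 1.5 − 0.4 − 1.6 + 0.3 − 0.2) / 6 = -1.70 / 6 = -0.2833%
Σ(r − r̄)² = 6.3083; sample σ = √(6.3083/5) = 1.1232%
VaR = −(r̄ − z·σ) = −(-0.2833 − 1.960 × 1.1232) = −(-2.4848) = 2.4848%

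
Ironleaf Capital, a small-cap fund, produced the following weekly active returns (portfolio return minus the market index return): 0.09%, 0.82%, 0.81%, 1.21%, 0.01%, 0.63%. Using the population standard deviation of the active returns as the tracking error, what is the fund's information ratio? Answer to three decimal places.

1.407

μ = (0.09 + 0.82 + 0.81 + 1.21 + 0.01 + 0.63) / 6 = 3.570 / 6 = 0.5950%
Σ(r − μ)² = (0.09 − 0.5950)² + (0.82 − 0.5950)² + (0.81 − 0.5950)² + … = 1.0736
σ = √[1.0736 / 6] = 0.4230%
IR = μ / tracking error = 0.5950 / 0.4230 = 1.4066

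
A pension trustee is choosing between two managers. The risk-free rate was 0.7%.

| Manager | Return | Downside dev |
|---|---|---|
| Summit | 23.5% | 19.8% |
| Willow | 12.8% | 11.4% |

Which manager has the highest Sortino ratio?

Summit

Summit: Sortino ratio = (23.5% − 0.7%) / 19.8% = 1.152
Willow: Sortino ratio = (12.8% − 0.7%) / 11.4% = 1.061
Highest: Summit (1.152).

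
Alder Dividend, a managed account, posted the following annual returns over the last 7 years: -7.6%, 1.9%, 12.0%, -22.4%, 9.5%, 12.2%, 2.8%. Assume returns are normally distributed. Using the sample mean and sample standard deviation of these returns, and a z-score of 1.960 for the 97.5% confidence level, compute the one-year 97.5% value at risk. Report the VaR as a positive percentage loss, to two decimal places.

23.38

r̄ = (-7.6 + 1.9 + 12 − 22.4 + 9.5 + 12.2 + 2.8) / 7 = 8.40 / 7 = 1.2000%
Sample std dev = √[943.9800 / 6] = 12.5431%
VaR = −(r̄ − z·σ) = −(1.2000 − 1.960 × 12.5431) = −(-23.3845) = 23.3845%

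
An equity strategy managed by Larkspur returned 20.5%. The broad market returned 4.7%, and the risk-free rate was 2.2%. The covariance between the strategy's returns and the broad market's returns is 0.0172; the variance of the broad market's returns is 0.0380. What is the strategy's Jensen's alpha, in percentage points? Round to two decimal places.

β = Cov / Var = 0.0172 / 0.0380 = 0.4526
E[R] = Rf + β(Rm − Rf) = 2.2% + 0.4526 × (4.7% − 2.2%) = 3.3315%
α = Rp − E[R] = 20.5% − 3.3315% = 17.1685

17.17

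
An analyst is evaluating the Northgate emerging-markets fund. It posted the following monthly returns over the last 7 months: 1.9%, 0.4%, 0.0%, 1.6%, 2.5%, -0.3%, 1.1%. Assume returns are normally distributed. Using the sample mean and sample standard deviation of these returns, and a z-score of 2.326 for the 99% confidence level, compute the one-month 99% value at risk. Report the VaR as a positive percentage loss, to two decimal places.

Mean return r̄ = 7.20 / 7 = 1.0286%
Sample std dev = √[6.4743 / 6] = 1.0388%
VaR = −(r̄ − z·σ) = −(1.0286 − 2.326 × 1.0388) = −(-1.3876) = 1.3876%

1.39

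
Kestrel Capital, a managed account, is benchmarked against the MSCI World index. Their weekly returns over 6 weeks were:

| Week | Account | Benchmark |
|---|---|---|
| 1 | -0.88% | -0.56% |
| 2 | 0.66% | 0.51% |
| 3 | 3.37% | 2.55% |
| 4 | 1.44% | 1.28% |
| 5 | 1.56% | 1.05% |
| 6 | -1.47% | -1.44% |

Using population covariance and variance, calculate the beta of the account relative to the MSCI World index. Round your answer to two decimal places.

r̄p = 0.7800%,  r̄m = 0.5650%
Cov = Σ(rp − r̄p)(rm − r̄m) / 6 = 2.0628
Var(rm) = Σ(rm − r̄m)² / 6 = 1.6626
β = Cov / Var = 2.0628 / 1.6626 = 1.2407

1.24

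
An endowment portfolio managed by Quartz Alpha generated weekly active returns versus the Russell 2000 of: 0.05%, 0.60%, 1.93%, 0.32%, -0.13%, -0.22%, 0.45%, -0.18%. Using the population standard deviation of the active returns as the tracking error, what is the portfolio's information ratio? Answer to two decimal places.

0.53

r̄ = (0.05 + 0.6 + 1.93 + 0.32 − 0.13 − 0.22 + 0.45 − 0.18) / 8 = 2.820 / 8 = 0.3525%
Population std dev = √[3.4960 / 8] = 0.6611%
IR = r̄ / tracking error = 0.3525 / 0.6611 = 0.5332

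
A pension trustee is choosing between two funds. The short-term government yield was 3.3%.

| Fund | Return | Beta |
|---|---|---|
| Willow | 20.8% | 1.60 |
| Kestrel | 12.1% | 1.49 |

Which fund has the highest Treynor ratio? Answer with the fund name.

Willow: Treynor = (20.8% − 3.3%) / 1.60 = 10.938
Kestrel: Treynor = (12.1% − 3.3%) / 1.49 = 5.906
Highest: Willow (10.938).

Willow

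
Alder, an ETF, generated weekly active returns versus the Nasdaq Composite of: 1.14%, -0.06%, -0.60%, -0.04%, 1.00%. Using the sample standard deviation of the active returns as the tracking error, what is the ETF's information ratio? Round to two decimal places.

μ = (1.14 − 0.06 − 0.6 − 0.04 + 1) / 5 = 0.2880%
Σ(r − μ)² = (1.14 − 0.2880)² + (-0.06 − 0.2880)² + … = 2.2501
σ = √[2.2501 / 4] = 0.7500%
IR = μ / tracking error = 0.2880 / 0.7500 = 0.3840

0.38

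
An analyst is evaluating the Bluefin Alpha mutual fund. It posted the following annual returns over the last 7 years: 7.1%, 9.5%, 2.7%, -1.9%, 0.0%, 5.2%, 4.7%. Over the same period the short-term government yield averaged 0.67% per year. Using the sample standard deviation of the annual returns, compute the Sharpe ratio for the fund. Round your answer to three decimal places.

r̄ = (7.1 + 9.5 + 2.7 − 1.9 + 0 + 5.2 + 4.7) / 7 = 3.9000%
Sample std dev = √[94.2200 / 6] = 3.9627%
Sharpe = (r̄ − rf) / σ = (3.9000 − 0.67) / 3.9627 = 3.2300 / 3.9627 = 0.8151

0.815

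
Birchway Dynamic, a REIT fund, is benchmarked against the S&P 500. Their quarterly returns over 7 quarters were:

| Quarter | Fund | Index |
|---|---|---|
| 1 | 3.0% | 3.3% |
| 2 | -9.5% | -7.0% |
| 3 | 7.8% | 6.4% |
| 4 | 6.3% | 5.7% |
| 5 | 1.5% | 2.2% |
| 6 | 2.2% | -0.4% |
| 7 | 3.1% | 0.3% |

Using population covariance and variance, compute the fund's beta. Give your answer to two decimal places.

r̄p = 2.0571%,  r̄m = 1.5000%
Cov = Σ(rp − r̄p)(rm − r̄m) / 7 = 20.5686
Var(rm) = Σ(rm − r̄m)² / 7 = 17.5257
β = Cov / Var = 20.5686 / 17.5257 = 1.1736

1.17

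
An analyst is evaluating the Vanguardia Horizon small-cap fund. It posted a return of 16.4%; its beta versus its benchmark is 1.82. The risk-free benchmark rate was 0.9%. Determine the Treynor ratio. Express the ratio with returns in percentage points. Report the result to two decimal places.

Treynor = (Rp − Rf) / β = (16.4% − 0.9%) / 1.82 = 15.50 / 1.82 = 8.5165

8.52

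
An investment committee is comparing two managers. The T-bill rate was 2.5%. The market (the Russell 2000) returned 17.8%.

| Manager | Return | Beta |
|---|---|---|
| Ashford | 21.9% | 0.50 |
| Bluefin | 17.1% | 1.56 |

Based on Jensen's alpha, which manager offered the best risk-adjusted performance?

Ashford

Ashford: α = 21.9% − [2.5% + 0.50 × (17.8% − 2.5%)] = 11.750
Bluefin: α = 17.1% − [2.5% + 1.56 × (17.8% − 2.5%)] = -9.268
Highest: Ashford (11.750).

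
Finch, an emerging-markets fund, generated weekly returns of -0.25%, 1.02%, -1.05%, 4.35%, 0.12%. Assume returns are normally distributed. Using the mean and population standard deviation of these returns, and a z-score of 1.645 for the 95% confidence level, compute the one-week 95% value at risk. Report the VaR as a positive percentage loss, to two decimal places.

Mean return r̄ = 4.190 / 5 = 0.8380%
Population std dev = √[17.6311 / 5] = 1.8778%
VaR = −(r̄ − z·σ) = −(0.8380 − 1.645 × 1.8778) = −(-2.2510) = 2.2510%

2.25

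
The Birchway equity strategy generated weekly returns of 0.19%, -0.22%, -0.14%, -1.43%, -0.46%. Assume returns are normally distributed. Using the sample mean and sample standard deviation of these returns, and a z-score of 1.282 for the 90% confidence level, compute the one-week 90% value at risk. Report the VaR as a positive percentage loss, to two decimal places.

1.20

r̄ = (0.19 − 0.22 − 0.14 − 1.43 − 0.46) / 5 = -0.4120%
Σ(r − r̄)² = (0.19 − (-0.4120))² + (-0.22 − (-0.4120))² + … = 1.5119
σ = √[1.5119 / 4] = 0.6148%
VaR = −(r̄ − z·σ) = −(-0.4120 − 1.282 × 0.6148) = −(-1.2002) = 1.2002%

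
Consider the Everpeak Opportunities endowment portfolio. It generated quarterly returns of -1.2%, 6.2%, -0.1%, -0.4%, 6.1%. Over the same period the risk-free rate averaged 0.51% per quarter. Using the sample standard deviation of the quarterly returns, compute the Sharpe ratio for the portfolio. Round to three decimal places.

r̄ = (-1.2 + 6.2 − 0.1 − 0.4 + 6.1) / 5 = 10.60 / 5 = 2.1200%
Σ(r − r̄)² = 54.7880; sample σ = √(54.7880/4) = 3.7009%
Sharpe = (r̄ − rf) / σ = (2.1200 − 0.51) / 3.7009 = 1.6100 / 3.7009 = 0.4350

0.435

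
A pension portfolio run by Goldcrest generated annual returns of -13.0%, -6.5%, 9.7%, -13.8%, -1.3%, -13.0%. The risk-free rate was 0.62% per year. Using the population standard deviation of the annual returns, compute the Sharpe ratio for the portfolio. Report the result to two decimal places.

-0.82

Mean return μ = -37.90 / 6 = -6.3167%
Σ(r − μ)² = 427.0683; population σ = √(427.0683/6) = 8.4367%
Sharpe = (μ − rf) / σ = (-6.3167 − 0.62) / 8.4367 = -6.9367 / 8.4367 = -0.8222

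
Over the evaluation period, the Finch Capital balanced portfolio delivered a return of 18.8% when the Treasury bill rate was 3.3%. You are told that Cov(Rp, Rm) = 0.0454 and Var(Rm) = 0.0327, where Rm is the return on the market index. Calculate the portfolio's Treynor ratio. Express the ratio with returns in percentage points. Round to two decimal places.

β = Cov / Var = 0.0454 / 0.0327 = 1.3884
Treynor = (Rp − Rf) / β = (18.8% − 3.3%) / 1.3884 = 15.50 / 1.3884 = 11.1639

11.16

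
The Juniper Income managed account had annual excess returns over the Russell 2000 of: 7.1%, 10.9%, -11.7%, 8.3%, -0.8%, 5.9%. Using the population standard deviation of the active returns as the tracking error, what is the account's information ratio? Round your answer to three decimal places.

μ = (7.1 + 10.9 − 11.7 + 8.3 − 0.8 + 5.9) / 6 = 19.70 / 6 = 3.2833%
Population std dev = √[345.7683 / 6] = 7.5913%
IR = μ / tracking error = 3.2833 / 7.5913 = 0.4325

0.433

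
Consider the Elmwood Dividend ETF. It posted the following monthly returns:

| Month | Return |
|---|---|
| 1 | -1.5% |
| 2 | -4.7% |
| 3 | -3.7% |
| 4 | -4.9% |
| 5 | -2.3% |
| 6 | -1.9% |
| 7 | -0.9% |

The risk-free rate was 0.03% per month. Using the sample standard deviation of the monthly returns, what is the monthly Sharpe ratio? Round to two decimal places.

μ = (-1.5 − 4.7 − 3.7 − 4.9 − 2.3 − 1.9 − 0.9) / 7 = -19.90 / 7 = -2.8429%
Σ(r − μ)² = (-1.5 − (-2.8429))² + (-4.7 − (-2.8429))² + (-3.7 − (-2.8429))² + … = 15.1771
σ = √[15.1771 / 6] = 1.5904%
Sharpe = (μ − rf) / σ = (-2.8429 − 0.03) / 1.5904 = -2.8729 / 1.5904 = -1.8064

-1.81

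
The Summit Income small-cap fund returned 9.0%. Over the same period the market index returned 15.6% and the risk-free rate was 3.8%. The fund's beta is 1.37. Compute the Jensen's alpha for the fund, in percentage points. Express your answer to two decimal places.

CAPM expected return = Rf + β(Rm − Rf) = 3.8% + 1.37 × (15.6% − 3.8%) = 3.8 + 1.37 × 11.80 = 19.9660%
Jensen's α = Rp − E[R] = 9.0% − 19.9660% = -10.9660

-10.97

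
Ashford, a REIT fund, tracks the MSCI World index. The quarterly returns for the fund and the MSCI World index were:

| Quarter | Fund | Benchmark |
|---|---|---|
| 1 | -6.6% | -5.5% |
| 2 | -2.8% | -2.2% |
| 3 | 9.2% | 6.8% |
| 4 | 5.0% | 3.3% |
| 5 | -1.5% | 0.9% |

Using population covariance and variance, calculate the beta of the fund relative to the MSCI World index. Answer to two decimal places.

1.30

r̄p = 0.6600%,  r̄m = 0.6600%
Cov = Σ(rp − r̄p)(rm − r̄m) / 5 = 23.5984
Var(rm) = Σ(rm − r̄m)² / 5 = 18.1704
β = Cov / Var = 23.5984 / 18.1704 = 1.2987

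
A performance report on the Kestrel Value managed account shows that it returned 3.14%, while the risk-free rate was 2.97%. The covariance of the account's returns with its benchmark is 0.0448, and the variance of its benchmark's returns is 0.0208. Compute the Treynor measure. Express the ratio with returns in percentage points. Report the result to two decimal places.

β = Cov / Var = 0.0448 / 0.0208 = 2.1538
Treynor = (Rp − Rf) / β = (3.14% − 2.97%) / 2.1538 = 0.17 / 2.1538 = 0.0789

0.08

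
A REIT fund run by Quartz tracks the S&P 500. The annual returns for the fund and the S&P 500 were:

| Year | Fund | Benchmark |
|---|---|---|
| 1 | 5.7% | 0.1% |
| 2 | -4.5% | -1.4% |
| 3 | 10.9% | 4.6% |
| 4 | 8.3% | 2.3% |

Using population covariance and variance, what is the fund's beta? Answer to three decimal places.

2.310

r̄p = 5.1000%,  r̄m = 1.4000%
Cov = Σ(rp − r̄p)(rm − r̄m) / 4 = 11.8850
Var(rm) = Σ(rm − r̄m)² / 4 = 5.1450
β = Cov / Var = 11.8850 / 5.1450 = 2.3100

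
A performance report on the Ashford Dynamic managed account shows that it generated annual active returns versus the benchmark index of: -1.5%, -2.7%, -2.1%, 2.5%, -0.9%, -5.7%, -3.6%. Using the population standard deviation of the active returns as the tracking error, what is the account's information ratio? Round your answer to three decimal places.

-0.853

Mean return μ = -14.00 / 7 = -2.0000%
Σ(r − μ)² = 38.4600; population σ = √(38.4600/7) = 2.3440%
IR = μ / tracking error = -2.0000 / 2.3440 = -0.8532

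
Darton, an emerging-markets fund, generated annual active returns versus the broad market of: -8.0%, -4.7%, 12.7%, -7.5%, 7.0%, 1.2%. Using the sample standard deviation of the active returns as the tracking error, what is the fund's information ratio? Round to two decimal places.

μ = (-8 − 4.7 + 12.7 − 7.5 + 7 + 1.2) / 6 = 0.70 / 6 = 0.1167%
Sample σ = √[Σ(r − μ)² / 5] = √[353.9883 / 5] = √70.7977 = 8.4141%
IR = μ / tracking error = 0.1167 / 8.4141 = 0.0139

0.01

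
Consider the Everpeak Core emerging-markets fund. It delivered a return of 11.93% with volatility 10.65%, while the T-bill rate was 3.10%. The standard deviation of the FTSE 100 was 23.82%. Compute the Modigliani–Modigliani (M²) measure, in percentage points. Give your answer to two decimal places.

Sharpe = (Rp − Rf) / σp = (11.93% − 3.10%) / 10.65% = 0.8291
M² = Rf + Sharpe × σm = 3.10% + 0.8291 × 23.82% = 22.8492%

22.85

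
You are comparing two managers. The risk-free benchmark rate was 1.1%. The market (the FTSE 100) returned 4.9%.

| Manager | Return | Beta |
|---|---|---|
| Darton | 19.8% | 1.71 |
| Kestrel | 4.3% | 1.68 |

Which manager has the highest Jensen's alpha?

Darton: α = 19.8% − [1.1% + 1.71 × (4.9% − 1.1%)] = 12.202
Kestrel: α = 4.3% − [1.1% + 1.68 × (4.9% − 1.1%)] = -3.184
Highest: Darton (12.202).

Darton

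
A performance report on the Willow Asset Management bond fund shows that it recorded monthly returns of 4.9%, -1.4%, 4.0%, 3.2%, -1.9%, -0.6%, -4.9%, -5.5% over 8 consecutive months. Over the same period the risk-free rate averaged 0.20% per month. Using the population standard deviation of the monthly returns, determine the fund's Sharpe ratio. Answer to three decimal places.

-0.128

r̄ = (4.9 − 1.4 + 4 + 3.2 − 1.9 − 0.6 − 4.9 − 5.5) / 8 = -0.2750%
Population std dev = √[109.8350 / 8] = 3.7053%
Sharpe = (r̄ − rf) / σ = (-0.2750 − 0.2) / 3.7053 = -0.4750 / 3.7053 = -0.1282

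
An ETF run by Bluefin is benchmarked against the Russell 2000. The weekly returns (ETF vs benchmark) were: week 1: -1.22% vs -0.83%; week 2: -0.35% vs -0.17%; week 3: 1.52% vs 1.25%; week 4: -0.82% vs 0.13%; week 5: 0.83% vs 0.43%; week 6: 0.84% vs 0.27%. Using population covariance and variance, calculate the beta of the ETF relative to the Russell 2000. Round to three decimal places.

r̄p = 0.1333%,  r̄m = 0.1800%
Cov = Σ(rp − r̄p)(rm − r̄m) / 6 = 0.5509
Var(rm) = Σ(rm − r̄m)² / 6 = 0.3934
β = Cov / Var = 0.5509 / 0.3934 = 1.4004

1.400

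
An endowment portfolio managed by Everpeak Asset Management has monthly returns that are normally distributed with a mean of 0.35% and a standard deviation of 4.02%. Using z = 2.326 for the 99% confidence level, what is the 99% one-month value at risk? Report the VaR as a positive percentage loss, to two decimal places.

9.00

VaR (as % loss) = −(μ − z·σ) = −(0.35% − 2.326 × 4.02%) = −(-9.00052%) = 9.00052%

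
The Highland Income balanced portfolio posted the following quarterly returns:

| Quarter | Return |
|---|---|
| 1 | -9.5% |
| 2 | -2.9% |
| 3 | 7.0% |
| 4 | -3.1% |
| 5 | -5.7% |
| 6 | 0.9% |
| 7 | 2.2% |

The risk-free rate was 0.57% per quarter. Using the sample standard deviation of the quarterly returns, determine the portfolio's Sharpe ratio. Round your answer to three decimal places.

μ = (-9.5 − 2.9 + 7 − 3.1 − 5.7 + 0.9 + 2.2) / 7 = -1.5857%
Sample std dev = √[177.8086 / 6] = 5.4438%
Sharpe = (μ − rf) / σ = (-1.5857 − 0.57) / 5.4438 = -2.1557 / 5.4438 = -0.3960

-0.396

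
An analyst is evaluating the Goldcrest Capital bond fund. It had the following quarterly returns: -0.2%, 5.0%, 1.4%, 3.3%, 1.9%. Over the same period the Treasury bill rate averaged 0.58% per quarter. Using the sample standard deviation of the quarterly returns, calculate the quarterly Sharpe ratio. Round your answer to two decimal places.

Mean return r̄ = 11.40 / 5 = 2.2800%
Σ(r − r̄)² = (-0.2 − 2.2800)² + (5 − 2.2800)² + … = 15.5080
σ = √[15.5080 / 4] = 1.9690%
Sharpe = (r̄ − rf) / σ = (2.2800 − 0.58) / 1.9690 = 1.7000 / 1.9690 = 0.8634

0.86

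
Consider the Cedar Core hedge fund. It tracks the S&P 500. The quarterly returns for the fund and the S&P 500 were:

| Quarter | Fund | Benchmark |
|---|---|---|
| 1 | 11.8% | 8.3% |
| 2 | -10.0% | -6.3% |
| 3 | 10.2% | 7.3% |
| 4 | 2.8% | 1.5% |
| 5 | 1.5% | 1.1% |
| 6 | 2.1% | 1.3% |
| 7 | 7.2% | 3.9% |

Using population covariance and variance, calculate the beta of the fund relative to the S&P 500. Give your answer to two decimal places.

r̄p = 3.6571%,  r̄m = 2.4429%
Cov = Σ(rp − r̄p)(rm − r̄m) / 7 = 29.9318
Var(rm) = Σ(rm − r̄m)² / 7 = 20.0653
β = Cov / Var = 29.9318 / 20.0653 = 1.4917

1.49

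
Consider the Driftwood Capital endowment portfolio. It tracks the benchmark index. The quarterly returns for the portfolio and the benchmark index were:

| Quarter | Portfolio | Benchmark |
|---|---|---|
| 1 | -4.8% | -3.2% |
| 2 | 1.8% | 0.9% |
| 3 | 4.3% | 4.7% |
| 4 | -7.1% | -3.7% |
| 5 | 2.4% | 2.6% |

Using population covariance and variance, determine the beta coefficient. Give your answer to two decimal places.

r̄p = -0.6800%,  r̄m = 0.2600%
Cov = Σ(rp − r̄p)(rm − r̄m) / 5 = 14.1168
Var(rm) = Σ(rm − r̄m)² / 5 = 10.6504
β = Cov / Var = 14.1168 / 10.6504 = 1.3255

1.33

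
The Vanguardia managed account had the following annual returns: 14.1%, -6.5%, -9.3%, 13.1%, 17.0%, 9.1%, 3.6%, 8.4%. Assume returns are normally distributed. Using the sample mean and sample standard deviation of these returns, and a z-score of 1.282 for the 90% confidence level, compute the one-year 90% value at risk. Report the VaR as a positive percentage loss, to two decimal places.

μ = (14.1 − 6.5 − 9.3 + 13.1 + 17 + 9.1 + 3.6 + 8.4) / 8 = 49.50 / 8 = 6.1875%
Sample σ = √[Σ(r − μ)² / 7] = √[648.2088 / 7] = √92.6013 = 9.6230%
VaR = −(μ − z·σ) = −(6.1875 − 1.282 × 9.6230) = −(-6.1492) = 6.1492%

6.15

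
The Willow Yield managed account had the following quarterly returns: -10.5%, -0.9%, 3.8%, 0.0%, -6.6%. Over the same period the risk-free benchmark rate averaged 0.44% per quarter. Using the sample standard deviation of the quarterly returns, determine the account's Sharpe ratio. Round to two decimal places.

-0.58

r̄ = (-10.5 − 0.9 + 3.8 + 0 − 6.6) / 5 = -14.20 / 5 = -2.8400%
Σ(r − r̄)² = 128.7320; sample σ = √(128.7320/4) = 5.6730%
Sharpe = (r̄ − rf) / σ = (-2.8400 − 0.44) / 5.6730 = -3.2800 / 5.6730 = -0.5782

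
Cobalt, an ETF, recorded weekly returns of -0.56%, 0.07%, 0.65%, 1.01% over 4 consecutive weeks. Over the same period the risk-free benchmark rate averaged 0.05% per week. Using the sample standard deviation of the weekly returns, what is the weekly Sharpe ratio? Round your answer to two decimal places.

r̄ = (-0.56 + 0.07 + 0.65 + 1.01) / 4 = 1.170 / 4 = 0.2925%
Σ(r − r̄)² = 1.4189; sample σ = √(1.4189/3) = 0.6877%
Sharpe = (r̄ − rf) / σ = (0.2925 − 0.05) / 0.6877 = 0.2425 / 0.6877 = 0.3526

0.35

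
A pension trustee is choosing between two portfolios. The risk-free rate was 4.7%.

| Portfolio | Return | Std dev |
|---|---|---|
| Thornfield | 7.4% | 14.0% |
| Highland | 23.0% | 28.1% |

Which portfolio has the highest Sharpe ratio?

Highland

Thornfield: Sharpe ratio = (7.4% − 4.7%) / 14.0% = 0.193
Highland: Sharpe ratio = (23.0% − 4.7%) / 28.1% = 0.651
Highest: Highland (0.651).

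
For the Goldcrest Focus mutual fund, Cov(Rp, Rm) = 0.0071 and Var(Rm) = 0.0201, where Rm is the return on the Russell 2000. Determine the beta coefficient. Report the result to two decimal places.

β = Cov(Rp, Rm) / Var(Rm) = 0.0071 / 0.0201 = 0.3532

0.35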